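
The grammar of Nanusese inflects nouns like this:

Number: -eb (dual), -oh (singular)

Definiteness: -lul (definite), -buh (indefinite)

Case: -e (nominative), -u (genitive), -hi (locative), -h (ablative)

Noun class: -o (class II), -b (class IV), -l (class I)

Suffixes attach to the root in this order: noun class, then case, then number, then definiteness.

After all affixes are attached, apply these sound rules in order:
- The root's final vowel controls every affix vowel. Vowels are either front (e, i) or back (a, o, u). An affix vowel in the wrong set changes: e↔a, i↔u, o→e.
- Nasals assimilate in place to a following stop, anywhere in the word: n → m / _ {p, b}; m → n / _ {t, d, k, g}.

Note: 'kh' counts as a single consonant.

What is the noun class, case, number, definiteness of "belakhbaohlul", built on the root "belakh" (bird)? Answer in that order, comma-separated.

Segment: belakh-b-e-oh-lul.
noun class: -b → class IV.
case: -e → nominative.
number: -oh → singular.
definiteness: -lul → definite.

class IV, nominative, singular, definite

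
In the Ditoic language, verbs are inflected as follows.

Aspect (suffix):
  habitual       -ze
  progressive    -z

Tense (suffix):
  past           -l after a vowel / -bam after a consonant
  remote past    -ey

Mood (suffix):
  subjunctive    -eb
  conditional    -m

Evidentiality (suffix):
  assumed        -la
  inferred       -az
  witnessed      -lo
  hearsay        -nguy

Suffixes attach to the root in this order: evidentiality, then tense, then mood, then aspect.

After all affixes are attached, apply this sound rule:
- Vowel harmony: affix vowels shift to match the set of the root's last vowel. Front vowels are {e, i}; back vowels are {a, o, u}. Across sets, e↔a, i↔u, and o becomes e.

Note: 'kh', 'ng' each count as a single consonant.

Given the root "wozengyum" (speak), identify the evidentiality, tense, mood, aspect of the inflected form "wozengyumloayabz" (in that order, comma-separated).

witnessed, remote past, subjunctive, progressive

Segment: wozengyum-lo-ey-eb-z.
evidentiality: -lo → witnessed.
tense: -ey → remote past.
mood: -eb → subjunctive.
aspect: -z → progressive.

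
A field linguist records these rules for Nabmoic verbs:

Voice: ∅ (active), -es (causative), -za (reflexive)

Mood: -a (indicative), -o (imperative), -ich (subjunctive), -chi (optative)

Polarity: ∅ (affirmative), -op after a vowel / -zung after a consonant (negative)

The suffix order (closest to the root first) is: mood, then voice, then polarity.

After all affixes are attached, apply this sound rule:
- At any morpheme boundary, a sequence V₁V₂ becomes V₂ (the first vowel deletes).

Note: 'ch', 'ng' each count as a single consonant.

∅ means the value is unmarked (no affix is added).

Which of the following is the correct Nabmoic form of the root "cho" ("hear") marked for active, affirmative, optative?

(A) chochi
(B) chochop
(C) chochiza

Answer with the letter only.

A

Attach mood optative -chi → chochi.
voice = active: zero marking, form stays chochi.
polarity = affirmative: zero marking, form stays chochi.
Vowel deletion: no change.
So the correct form is chochi, option (A).
(B) chochop is wrong: it uses negative instead of affirmative for polarity.
(C) chochiza is wrong: it uses reflexive instead of active for voice.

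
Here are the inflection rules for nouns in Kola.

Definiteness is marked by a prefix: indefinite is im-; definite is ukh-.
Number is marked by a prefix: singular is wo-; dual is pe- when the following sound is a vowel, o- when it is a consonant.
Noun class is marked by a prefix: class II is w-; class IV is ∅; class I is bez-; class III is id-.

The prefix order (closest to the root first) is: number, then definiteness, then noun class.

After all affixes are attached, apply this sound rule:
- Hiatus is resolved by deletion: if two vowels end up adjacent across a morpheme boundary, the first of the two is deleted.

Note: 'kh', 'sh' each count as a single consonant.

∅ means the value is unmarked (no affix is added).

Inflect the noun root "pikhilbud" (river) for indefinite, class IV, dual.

Attach number dual o- (before consonant 'p') → opikhilbud.
Attach definiteness indefinite im- → imopikhilbud.
noun class = class IV: zero marking, form stays imopikhilbud.
Vowel deletion: no change.

imopikhilbud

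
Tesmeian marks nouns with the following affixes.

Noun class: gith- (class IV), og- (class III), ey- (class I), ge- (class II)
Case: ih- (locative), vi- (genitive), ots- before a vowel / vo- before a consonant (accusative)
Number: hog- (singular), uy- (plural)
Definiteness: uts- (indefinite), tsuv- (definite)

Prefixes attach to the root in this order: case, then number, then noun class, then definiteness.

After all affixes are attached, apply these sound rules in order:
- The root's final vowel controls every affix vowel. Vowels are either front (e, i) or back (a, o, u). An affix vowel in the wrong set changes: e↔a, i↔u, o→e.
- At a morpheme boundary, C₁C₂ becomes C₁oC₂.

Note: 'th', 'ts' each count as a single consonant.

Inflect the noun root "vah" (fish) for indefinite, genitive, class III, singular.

Attach case genitive vi- → vivah.
Attach number singular hog- → hogvivah.
Attach noun class class III og- → oghogvivah.
Attach definiteness indefinite uts- → utsoghogvivah.
Apply vowel harmony: utsoghogvivah → utsoghogvuvah.
Apply epenthesis: utsoghogvuvah → utsogohogovuvah.

utsogohogovuvah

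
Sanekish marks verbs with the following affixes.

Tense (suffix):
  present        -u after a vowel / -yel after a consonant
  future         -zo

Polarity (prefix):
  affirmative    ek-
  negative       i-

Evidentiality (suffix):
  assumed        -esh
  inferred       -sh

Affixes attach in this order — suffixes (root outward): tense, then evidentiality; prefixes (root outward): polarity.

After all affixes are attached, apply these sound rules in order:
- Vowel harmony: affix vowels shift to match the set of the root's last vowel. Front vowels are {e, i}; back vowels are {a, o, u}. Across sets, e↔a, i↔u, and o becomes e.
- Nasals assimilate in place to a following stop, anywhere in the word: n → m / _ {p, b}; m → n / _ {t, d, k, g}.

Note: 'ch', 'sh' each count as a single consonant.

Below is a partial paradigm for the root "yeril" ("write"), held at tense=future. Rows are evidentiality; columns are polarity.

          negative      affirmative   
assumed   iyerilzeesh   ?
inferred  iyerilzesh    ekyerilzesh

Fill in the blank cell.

ekyerilzeesh

Attach polarity affirmative ek- → ekyeril.
Attach tense future -zo → ekyerilzo.
Attach evidentiality assumed -esh → ekyerilzoesh.
Apply vowel harmony: ekyerilzoesh → ekyerilzeesh.
Nasal assimilation: no change.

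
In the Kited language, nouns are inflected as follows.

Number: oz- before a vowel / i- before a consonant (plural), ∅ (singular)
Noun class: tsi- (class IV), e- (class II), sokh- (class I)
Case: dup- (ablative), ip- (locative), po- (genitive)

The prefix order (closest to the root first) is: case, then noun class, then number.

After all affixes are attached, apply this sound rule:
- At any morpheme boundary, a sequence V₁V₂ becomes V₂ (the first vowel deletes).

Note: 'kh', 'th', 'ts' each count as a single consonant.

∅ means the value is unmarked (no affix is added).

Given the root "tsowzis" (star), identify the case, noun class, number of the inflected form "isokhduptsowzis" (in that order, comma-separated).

ablative, class I, plural

Segment: i-sokh-dup-tsowzis.
case: dup- → ablative.
noun class: sokh- → class I.
number: oz/i- → plural.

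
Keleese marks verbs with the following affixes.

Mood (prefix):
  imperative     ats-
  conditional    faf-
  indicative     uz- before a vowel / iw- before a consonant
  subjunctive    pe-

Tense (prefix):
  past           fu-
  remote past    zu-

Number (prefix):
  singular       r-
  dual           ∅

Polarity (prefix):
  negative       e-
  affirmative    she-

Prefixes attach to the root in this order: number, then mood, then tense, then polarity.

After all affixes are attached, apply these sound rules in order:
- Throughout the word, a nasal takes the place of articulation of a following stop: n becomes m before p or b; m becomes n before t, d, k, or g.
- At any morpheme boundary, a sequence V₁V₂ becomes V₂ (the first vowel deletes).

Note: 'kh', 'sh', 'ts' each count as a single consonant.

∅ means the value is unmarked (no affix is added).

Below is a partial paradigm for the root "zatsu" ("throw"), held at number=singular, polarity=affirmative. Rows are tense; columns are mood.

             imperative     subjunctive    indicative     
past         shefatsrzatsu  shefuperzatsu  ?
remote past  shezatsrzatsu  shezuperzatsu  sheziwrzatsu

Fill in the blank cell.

shefiwrzatsu

Attach number singular r- → rzatsu.
Attach mood indicative iw- (before consonant 'r') → iwrzatsu.
Attach tense past fu- → fuiwrzatsu.
Attach polarity affirmative she- → shefuiwrzatsu.
Nasal assimilation: no change.
Apply vowel deletion: shefuiwrzatsu → shefiwrzatsu.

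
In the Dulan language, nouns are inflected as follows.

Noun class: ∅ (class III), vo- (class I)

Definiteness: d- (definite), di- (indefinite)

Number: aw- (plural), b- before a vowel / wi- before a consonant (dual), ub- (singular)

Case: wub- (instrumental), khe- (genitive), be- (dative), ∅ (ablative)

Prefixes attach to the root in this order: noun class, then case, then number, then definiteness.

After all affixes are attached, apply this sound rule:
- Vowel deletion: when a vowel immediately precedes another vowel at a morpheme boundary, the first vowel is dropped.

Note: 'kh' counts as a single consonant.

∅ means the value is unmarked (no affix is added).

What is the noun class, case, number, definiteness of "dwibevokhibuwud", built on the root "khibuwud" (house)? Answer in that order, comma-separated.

Segment: d-wi-be-vo-khibuwud.
noun class: vo- → class I.
case: be- → dative.
number: b/wi- → dual.
definiteness: d- → definite.

class I, dative, dual, definite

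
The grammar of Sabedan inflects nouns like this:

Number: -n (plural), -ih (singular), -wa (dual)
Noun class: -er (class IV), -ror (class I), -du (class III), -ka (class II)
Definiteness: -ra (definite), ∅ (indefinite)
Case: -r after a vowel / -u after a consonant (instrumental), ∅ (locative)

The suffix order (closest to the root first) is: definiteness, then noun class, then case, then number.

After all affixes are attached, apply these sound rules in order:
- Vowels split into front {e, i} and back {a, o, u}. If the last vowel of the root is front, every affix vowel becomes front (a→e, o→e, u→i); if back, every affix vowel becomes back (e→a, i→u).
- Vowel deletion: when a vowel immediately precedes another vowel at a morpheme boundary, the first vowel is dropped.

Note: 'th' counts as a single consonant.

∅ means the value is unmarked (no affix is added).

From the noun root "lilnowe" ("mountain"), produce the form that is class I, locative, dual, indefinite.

lilnowererwe

definiteness = indefinite: zero marking, form stays lilnowe.
Attach noun class class I -ror → lilnoweror.
case = locative: zero marking, form stays lilnoweror.
Attach number dual -wa → lilnowerorwa.
Apply vowel harmony: lilnowerorwa → lilnowererwe.
Vowel deletion: no change.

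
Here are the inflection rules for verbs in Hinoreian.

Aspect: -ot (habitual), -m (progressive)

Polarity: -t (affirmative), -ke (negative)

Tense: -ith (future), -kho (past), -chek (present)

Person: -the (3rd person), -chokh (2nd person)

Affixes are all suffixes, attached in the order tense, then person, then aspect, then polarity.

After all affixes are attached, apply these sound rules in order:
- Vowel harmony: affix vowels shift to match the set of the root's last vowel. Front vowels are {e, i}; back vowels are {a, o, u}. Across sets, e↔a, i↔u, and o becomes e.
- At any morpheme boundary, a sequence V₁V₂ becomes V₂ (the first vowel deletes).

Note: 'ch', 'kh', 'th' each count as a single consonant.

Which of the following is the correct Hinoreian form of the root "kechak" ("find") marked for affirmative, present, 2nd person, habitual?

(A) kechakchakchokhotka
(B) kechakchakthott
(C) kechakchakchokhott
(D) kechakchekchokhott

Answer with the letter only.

Attach tense present -chek → kechakchek.
Attach person 2nd person -chokh → kechakchekchokh.
Attach aspect habitual -ot → kechakchekchokhot.
Attach polarity affirmative -t → kechakchekchokhott.
Apply vowel harmony: kechakchekchokhott → kechakchakchokhott.
Vowel deletion: no change.
So the correct form is kechakchakchokhott, option (C).
(A) kechakchakchokhotka is wrong: it uses negative instead of affirmative for polarity.
(B) kechakchakthott is wrong: it uses 3rd person instead of 2nd person for person.
(D) kechakchekchokhott is wrong: it fails to apply the sound rule(s).

C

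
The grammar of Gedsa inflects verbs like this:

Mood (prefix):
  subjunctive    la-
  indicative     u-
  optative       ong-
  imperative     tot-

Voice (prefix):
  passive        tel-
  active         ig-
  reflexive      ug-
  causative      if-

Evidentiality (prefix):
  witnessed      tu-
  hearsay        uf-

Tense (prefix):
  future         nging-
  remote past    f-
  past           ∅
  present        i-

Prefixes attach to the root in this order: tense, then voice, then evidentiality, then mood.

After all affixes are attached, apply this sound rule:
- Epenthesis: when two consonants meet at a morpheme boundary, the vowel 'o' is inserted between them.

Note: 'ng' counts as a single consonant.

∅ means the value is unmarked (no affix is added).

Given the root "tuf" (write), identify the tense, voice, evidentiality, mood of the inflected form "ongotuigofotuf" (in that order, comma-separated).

remote past, active, witnessed, optative

Segment: ong-tu-ig-f-tuf.
tense: f- → remote past.
voice: ig- → active.
evidentiality: tu- → witnessed.
mood: ong- → optative.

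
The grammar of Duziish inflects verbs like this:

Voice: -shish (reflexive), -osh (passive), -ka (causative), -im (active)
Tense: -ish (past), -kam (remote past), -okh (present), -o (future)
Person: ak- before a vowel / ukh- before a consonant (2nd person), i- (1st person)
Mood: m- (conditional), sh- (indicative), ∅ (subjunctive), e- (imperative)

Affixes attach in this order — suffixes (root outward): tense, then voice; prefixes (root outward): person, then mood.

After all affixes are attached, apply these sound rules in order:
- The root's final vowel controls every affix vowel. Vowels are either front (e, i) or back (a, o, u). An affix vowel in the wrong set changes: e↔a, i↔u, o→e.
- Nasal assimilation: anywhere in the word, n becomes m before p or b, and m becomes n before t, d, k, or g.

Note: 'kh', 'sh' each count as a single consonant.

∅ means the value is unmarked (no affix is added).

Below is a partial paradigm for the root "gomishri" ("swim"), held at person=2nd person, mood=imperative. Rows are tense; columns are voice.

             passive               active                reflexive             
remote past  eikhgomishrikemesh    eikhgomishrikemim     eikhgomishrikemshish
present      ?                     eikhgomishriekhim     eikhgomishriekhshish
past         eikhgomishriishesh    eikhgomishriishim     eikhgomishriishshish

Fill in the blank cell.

eikhgomishriekhesh

Attach tense present -okh → gomishriokh.
Attach person 2nd person ukh- (before consonant 'g') → ukhgomishriokh.
Attach mood imperative e- → eukhgomishriokh.
Attach voice passive -osh → eukhgomishriokhosh.
Apply vowel harmony: eukhgomishriokhosh → eikhgomishriekhesh.
Nasal assimilation: no change.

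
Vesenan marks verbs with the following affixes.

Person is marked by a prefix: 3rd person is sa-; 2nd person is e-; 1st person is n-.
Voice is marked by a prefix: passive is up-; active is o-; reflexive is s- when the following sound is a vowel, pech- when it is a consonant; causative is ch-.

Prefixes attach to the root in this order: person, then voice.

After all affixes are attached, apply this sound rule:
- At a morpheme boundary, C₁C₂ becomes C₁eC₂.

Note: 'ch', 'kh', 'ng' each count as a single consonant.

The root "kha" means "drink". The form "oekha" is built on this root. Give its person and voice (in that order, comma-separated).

2nd person, active

Segment: o-e-kha.
person: e- → 2nd person.
voice: o- → active.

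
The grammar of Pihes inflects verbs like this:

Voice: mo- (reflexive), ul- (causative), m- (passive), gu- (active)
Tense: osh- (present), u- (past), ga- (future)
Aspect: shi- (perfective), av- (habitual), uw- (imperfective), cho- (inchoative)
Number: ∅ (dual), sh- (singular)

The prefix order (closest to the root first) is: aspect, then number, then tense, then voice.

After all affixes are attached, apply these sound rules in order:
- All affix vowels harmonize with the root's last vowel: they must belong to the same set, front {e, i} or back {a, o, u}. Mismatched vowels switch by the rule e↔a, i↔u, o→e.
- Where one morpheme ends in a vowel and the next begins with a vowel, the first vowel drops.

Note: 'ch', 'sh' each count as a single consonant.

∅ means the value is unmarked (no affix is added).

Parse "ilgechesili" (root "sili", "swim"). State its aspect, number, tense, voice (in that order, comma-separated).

inchoative, dual, future, causative

Segment: ul-ga-cho-sili.
aspect: cho- → inchoative.
number: ∅ → dual.
tense: ga- → future.
voice: ul- → causative.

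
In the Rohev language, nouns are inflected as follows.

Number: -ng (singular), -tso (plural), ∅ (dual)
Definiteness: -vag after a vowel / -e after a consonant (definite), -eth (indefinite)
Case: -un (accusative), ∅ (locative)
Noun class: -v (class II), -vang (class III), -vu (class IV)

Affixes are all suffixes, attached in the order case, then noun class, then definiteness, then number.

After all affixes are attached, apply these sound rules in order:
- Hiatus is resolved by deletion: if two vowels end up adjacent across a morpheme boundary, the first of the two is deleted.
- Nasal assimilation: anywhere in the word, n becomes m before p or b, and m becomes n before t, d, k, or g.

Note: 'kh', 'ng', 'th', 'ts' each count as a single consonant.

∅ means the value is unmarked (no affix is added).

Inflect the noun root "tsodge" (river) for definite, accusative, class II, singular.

Attach case accusative -un → tsodgeun.
Attach noun class class II -v → tsodgeunv.
Attach definiteness definite -e (after consonant 'v') → tsodgeunve.
Attach number singular -ng → tsodgeunveng.
Apply vowel deletion: tsodgeunveng → tsodgunveng.
Nasal assimilation: no change.

tsodgunveng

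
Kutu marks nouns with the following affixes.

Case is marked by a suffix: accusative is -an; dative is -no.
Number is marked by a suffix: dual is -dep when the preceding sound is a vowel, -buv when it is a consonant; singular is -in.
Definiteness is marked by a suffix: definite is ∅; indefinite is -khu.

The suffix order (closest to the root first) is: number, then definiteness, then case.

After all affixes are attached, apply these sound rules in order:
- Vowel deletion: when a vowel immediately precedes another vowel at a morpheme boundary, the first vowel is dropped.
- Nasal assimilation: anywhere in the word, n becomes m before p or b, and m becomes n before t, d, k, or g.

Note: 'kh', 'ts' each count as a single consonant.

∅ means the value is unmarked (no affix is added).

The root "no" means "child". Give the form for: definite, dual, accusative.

nodepan

Attach number dual -dep (after vowel 'o') → nodep.
definiteness = definite: zero marking, form stays nodep.
Attach case accusative -an → nodepan.
Vowel deletion: no change.
Nasal assimilation: no change.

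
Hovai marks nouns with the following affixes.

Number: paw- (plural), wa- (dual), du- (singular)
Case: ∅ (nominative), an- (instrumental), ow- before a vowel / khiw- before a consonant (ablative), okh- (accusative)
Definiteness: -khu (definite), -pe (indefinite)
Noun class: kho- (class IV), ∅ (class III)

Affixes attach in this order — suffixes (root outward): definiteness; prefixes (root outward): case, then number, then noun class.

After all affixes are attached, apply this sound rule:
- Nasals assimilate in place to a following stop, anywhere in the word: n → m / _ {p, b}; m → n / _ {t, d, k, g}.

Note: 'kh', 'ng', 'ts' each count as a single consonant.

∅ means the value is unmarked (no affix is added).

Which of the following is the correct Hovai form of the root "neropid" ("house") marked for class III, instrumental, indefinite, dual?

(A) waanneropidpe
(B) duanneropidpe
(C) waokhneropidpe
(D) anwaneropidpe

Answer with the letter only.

A

Attach case instrumental an- → anneropid.
Attach number dual wa- → waanneropid.
Attach definiteness indefinite -pe → waanneropidpe.
noun class = class III: zero marking, form stays waanneropidpe.
Nasal assimilation: no change.
So the correct form is waanneropidpe, option (A).
(B) duanneropidpe is wrong: it uses singular instead of dual for number.
(D) anwaneropidpe is wrong: it has the affixes in the wrong order.
(C) waokhneropidpe is wrong: it uses accusative instead of instrumental for case.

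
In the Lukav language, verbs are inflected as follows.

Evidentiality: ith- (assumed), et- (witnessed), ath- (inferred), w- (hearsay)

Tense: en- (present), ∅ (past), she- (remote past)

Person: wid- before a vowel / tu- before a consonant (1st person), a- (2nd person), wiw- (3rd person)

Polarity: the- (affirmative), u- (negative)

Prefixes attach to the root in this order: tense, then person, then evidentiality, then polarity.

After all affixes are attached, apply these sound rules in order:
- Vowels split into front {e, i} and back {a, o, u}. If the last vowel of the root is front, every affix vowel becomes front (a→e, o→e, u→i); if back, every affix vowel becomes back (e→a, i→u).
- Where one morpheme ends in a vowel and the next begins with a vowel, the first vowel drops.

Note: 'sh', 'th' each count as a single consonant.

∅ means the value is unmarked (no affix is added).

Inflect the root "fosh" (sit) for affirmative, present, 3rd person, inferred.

thathwuwanfosh

Attach tense present en- → enfosh.
Attach person 3rd person wiw- → wiwenfosh.
Attach evidentiality inferred ath- → athwiwenfosh.
Attach polarity affirmative the- → theathwiwenfosh.
Apply vowel harmony: theathwiwenfosh → thaathwuwanfosh.
Apply vowel deletion: thaathwuwanfosh → thathwuwanfosh.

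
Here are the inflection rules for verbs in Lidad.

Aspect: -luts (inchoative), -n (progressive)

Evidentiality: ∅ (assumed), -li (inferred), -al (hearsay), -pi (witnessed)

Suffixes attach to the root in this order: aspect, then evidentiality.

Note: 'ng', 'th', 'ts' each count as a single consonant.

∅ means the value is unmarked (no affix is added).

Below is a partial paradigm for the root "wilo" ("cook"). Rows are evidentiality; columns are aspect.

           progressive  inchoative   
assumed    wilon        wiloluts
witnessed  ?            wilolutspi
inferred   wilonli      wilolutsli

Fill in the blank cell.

Attach aspect progressive -n → wilon.
Attach evidentiality witnessed -pi → wilonpi.

wilonpi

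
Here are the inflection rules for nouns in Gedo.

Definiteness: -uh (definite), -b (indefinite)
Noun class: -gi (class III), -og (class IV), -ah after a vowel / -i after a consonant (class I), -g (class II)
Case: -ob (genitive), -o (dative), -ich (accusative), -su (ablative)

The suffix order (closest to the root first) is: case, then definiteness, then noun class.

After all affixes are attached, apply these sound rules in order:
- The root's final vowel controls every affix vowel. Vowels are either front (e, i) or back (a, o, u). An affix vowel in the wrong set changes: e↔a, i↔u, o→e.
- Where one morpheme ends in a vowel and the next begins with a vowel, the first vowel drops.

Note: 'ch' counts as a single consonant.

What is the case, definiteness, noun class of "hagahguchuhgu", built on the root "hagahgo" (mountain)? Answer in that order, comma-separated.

accusative, definite, class III

Segment: hagahgo-ich-uh-gi.
case: -ich → accusative.
definiteness: -uh → definite.
noun class: -gi → class III.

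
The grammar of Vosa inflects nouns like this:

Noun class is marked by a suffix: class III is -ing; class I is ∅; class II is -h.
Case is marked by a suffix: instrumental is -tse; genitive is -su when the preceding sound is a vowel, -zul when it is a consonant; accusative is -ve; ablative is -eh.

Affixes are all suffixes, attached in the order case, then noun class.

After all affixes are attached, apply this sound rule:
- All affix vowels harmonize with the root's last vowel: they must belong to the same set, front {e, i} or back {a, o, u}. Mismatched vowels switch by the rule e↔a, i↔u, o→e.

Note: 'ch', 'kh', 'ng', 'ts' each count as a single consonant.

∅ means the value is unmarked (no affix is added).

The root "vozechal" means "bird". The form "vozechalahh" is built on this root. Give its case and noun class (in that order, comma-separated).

Segment: vozechal-eh-h.
case: -eh → ablative.
noun class: -h → class II.

ablative, class II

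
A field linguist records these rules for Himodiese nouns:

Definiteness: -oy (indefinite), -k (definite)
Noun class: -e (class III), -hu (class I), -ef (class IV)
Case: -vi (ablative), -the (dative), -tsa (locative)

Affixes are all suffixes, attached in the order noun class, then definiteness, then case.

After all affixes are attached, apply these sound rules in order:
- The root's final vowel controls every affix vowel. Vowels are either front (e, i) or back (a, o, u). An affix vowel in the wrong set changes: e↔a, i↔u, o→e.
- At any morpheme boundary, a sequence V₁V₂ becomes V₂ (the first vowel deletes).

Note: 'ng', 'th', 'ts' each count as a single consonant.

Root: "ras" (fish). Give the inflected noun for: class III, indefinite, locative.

rasoytsa

Attach noun class class III -e → rase.
Attach definiteness indefinite -oy → raseoy.
Attach case locative -tsa → raseoytsa.
Apply vowel harmony: raseoytsa → rasaoytsa.
Apply vowel deletion: rasaoytsa → rasoytsa.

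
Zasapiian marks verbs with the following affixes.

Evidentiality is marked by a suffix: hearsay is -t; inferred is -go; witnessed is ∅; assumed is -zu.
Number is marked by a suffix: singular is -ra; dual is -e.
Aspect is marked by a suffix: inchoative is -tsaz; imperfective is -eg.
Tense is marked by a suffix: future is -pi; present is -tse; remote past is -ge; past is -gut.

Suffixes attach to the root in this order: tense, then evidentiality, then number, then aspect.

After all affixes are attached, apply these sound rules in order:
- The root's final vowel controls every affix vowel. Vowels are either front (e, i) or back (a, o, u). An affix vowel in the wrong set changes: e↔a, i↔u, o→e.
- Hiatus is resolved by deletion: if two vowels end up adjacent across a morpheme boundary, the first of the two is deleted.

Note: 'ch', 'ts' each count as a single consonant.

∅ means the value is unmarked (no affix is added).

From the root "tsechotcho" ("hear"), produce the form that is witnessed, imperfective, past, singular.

Attach tense past -gut → tsechotchogut.
evidentiality = witnessed: zero marking, form stays tsechotchogut.
Attach number singular -ra → tsechotchogutra.
Attach aspect imperfective -eg → tsechotchogutraeg.
Apply vowel harmony: tsechotchogutraeg → tsechotchogutraag.
Apply vowel deletion: tsechotchogutraag → tsechotchogutrag.

tsechotchogutrag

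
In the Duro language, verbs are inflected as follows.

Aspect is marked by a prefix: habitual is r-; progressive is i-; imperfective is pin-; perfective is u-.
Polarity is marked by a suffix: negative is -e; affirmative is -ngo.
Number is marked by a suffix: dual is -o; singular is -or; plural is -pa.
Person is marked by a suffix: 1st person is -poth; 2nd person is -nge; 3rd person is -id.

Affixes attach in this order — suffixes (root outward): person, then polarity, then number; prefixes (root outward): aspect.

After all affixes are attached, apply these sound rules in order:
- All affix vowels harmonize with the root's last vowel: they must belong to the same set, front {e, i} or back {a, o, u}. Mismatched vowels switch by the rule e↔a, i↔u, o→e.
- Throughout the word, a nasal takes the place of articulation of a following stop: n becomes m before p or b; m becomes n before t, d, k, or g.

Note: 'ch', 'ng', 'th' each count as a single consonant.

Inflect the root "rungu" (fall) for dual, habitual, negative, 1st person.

Attach person 1st person -poth → rungupoth.
Attach aspect habitual r- → rrungupoth.
Attach polarity negative -e → rrungupothe.
Attach number dual -o → rrungupotheo.
Apply vowel harmony: rrungupotheo → rrungupothao.
Nasal assimilation: no change.

rrungupothao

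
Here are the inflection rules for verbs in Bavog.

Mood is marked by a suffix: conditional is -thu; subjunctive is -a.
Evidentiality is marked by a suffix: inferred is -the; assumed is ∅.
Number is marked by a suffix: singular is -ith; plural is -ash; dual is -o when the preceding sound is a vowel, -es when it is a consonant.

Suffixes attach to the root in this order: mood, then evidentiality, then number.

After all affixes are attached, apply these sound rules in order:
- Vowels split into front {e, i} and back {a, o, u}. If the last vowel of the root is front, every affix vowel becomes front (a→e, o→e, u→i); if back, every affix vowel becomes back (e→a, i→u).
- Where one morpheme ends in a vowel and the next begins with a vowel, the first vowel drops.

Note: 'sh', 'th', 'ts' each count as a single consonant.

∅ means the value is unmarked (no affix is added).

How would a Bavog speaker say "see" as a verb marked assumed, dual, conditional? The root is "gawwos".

Attach mood conditional -thu → gawwosthu.
evidentiality = assumed: zero marking, form stays gawwosthu.
Attach number dual -o (after vowel 'u') → gawwosthuo.
Vowel harmony: no change.
Apply vowel deletion: gawwosthuo → gawwostho.

gawwostho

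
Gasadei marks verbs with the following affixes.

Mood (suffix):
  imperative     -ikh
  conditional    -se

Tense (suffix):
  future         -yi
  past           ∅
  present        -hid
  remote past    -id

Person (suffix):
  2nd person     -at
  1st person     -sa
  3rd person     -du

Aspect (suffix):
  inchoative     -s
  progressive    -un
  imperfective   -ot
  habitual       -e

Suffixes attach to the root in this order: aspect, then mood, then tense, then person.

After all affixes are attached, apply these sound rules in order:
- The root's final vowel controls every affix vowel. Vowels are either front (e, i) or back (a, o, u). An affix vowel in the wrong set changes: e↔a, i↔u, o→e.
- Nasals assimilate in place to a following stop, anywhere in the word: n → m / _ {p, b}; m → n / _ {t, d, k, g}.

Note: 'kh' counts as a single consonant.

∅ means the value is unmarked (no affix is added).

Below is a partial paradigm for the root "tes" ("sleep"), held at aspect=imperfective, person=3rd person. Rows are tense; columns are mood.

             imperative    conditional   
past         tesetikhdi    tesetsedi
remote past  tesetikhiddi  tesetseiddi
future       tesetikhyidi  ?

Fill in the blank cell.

tesetseyidi

Attach aspect imperfective -ot → tesot.
Attach mood conditional -se → tesotse.
Attach tense future -yi → tesotseyi.
Attach person 3rd person -du → tesotseyidu.
Apply vowel harmony: tesotseyidu → tesetseyidi.
Nasal assimilation: no change.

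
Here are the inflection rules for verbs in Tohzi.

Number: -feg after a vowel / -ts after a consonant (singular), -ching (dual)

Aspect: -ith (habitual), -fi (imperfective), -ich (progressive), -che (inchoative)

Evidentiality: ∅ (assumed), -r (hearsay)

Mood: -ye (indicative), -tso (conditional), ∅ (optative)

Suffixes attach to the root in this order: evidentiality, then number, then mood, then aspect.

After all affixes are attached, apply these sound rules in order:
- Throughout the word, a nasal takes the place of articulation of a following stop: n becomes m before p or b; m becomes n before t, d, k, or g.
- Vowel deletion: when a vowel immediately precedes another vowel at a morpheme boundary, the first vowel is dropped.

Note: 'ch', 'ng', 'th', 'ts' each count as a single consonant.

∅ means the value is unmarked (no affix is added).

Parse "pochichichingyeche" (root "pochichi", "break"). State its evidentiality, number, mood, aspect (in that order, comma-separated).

Segment: pochichi-ching-ye-che.
evidentiality: ∅ → assumed.
number: -ching → dual.
mood: -ye → indicative.
aspect: -che → inchoative.

assumed, dual, indicative, inchoative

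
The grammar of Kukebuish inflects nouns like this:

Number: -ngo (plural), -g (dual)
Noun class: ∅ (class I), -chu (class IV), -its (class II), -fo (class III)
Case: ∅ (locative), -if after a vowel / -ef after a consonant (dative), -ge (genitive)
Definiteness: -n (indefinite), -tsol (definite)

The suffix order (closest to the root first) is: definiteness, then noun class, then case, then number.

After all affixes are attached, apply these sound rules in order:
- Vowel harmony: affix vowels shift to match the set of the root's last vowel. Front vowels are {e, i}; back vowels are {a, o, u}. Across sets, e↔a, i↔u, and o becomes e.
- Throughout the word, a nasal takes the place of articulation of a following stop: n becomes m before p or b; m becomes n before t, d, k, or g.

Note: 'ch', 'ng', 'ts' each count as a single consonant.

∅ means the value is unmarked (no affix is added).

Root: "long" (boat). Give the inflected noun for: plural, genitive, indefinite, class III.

longnfogango

Attach definiteness indefinite -n → longn.
Attach noun class class III -fo → longnfo.
Attach case genitive -ge → longnfoge.
Attach number plural -ngo → longnfogengo.
Apply vowel harmony: longnfogengo → longnfogango.
Nasal assimilation: no change.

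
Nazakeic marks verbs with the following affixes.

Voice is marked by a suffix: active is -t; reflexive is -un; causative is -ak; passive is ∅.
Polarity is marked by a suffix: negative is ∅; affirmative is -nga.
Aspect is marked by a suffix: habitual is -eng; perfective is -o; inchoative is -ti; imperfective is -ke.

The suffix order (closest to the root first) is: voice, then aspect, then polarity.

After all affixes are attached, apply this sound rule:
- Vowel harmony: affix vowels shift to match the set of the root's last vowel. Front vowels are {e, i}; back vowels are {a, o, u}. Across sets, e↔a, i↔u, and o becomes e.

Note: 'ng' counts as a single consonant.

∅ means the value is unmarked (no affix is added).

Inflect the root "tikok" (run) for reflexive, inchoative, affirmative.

Attach voice reflexive -un → tikokun.
Attach aspect inchoative -ti → tikokunti.
Attach polarity affirmative -nga → tikokuntinga.
Apply vowel harmony: tikokuntinga → tikokuntunga.

tikokuntunga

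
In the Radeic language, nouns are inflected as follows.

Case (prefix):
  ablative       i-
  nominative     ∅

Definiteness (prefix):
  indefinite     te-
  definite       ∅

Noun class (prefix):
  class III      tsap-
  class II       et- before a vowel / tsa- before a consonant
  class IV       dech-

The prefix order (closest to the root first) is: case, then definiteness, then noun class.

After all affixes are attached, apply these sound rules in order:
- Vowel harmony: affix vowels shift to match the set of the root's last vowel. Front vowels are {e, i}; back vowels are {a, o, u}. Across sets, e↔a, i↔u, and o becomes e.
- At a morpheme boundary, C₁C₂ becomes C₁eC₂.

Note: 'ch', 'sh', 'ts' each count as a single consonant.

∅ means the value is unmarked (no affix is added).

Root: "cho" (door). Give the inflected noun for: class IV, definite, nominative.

dachecho

case = nominative: zero marking, form stays cho.
definiteness = definite: zero marking, form stays cho.
Attach noun class class IV dech- → dechcho.
Apply vowel harmony: dechcho → dachcho.
Apply epenthesis: dachcho → dachecho.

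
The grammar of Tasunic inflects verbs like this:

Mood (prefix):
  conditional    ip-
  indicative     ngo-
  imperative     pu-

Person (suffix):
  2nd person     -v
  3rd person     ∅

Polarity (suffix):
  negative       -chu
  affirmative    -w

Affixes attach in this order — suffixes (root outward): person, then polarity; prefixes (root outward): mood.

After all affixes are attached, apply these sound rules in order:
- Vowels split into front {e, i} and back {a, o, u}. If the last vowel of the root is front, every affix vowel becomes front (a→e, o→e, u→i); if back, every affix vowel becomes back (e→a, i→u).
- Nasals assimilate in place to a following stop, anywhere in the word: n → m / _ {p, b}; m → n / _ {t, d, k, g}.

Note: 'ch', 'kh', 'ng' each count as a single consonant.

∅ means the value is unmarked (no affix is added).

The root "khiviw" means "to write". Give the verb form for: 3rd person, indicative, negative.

Attach mood indicative ngo- → ngokhiviw.
person = 3rd person: zero marking, form stays ngokhiviw.
Attach polarity negative -chu → ngokhiviwchu.
Apply vowel harmony: ngokhiviwchu → ngekhiviwchi.
Nasal assimilation: no change.

ngekhiviwchi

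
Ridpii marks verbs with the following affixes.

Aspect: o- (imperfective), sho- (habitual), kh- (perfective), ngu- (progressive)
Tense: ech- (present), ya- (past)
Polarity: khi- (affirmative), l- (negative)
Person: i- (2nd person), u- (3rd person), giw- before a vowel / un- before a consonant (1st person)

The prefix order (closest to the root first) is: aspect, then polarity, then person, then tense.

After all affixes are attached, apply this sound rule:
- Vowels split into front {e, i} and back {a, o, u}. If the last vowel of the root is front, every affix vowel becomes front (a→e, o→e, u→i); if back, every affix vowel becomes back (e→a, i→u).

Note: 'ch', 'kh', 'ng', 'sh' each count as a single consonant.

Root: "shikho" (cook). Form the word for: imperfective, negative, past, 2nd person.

yauloshikho

Attach aspect imperfective o- → oshikho.
Attach polarity negative l- → loshikho.
Attach person 2nd person i- → iloshikho.
Attach tense past ya- → yailoshikho.
Apply vowel harmony: yailoshikho → yauloshikho.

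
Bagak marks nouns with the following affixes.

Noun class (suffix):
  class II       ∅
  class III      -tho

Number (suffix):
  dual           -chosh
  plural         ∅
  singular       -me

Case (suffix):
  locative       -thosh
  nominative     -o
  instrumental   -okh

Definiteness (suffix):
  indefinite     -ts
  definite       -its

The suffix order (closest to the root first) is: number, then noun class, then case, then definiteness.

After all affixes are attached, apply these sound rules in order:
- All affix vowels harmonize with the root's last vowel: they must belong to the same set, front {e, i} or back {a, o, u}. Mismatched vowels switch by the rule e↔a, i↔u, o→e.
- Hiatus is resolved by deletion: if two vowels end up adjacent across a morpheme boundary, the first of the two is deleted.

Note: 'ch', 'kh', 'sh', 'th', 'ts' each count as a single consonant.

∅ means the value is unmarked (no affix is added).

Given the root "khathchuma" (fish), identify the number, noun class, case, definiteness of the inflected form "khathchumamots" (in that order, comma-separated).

singular, class II, nominative, indefinite

Segment: khathchuma-me-o-ts.
number: -me → singular.
noun class: ∅ → class II.
case: -o → nominative.
definiteness: -ts → indefinite.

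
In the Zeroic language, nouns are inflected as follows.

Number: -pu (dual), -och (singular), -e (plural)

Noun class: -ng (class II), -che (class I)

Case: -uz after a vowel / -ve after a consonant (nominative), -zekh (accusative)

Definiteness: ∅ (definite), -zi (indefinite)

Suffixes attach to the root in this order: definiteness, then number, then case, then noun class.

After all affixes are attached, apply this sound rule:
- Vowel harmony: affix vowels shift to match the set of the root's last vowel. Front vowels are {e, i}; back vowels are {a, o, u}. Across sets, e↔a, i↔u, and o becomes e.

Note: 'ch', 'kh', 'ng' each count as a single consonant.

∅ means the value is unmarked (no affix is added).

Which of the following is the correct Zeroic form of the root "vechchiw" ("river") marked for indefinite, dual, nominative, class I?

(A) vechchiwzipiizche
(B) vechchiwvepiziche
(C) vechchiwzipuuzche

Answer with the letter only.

A

Attach definiteness indefinite -zi → vechchiwzi.
Attach number dual -pu → vechchiwzipu.
Attach case nominative -uz (after vowel 'u') → vechchiwzipuuz.
Attach noun class class I -che → vechchiwzipuuzche.
Apply vowel harmony: vechchiwzipuuzche → vechchiwzipiizche.
So the correct form is vechchiwzipiizche, option (A).
(C) vechchiwzipuuzche is wrong: it fails to apply the sound rule(s).
(B) vechchiwvepiziche is wrong: it has the affixes in the wrong order.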